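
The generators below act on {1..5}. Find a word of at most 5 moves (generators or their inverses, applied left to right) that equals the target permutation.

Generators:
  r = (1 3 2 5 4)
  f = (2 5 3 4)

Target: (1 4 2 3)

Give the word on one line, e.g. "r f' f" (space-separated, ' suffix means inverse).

f' r f' r' f'

  after f': (2 4 3 5)
  after r: (1 3 4 2)
  after f': (1 5 2)
  after r': (1 2 4 5 3)
  after f': (1 4 2 3)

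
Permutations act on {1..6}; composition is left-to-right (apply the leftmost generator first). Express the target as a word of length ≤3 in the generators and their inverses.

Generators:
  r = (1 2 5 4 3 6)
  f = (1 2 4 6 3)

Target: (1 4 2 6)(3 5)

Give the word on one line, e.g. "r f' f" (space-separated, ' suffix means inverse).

  after f: (1 2 4 6 3)
  after r: (1 5 4)(2 3)
  after r: (1 4 2 6)(3 5)

f r r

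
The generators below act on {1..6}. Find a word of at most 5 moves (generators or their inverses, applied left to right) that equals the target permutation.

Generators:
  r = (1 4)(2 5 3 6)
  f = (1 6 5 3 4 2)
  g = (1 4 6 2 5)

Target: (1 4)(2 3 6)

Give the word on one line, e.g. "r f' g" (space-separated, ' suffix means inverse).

  after r: (1 4)(2 5 3 6)
  after g: (1 6 5 3 2)
  after g: (1 2 4 6)(3 5)
  after f': (1 4)(2 3 6)

r g g f'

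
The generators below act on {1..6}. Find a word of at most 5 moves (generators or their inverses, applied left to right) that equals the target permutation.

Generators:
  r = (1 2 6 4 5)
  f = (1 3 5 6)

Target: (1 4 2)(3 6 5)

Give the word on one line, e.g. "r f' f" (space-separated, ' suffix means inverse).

  after r: (1 2 6 4 5)
  after r: (1 6 5 2 4)
  after r: (1 4 2 5 6)
  after f': (1 4 2 3)
  after f': (1 4 2)(3 6 5)

r r r f' f'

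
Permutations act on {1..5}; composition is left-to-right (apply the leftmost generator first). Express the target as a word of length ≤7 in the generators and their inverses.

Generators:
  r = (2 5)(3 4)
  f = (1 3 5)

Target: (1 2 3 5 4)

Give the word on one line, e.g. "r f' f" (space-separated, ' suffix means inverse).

  after f': (1 5 3)
  after r': (1 2 5 4 3)
  after r': (1 5 3)
  after r': (1 2 5 4 3)
  after f': (1 2 3 5 4)

f' r' r' r' f'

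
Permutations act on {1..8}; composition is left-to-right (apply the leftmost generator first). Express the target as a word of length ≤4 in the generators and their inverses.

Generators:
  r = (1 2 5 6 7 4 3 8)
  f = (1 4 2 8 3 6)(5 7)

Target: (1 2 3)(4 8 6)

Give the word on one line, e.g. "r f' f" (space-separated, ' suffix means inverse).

f' f' f' f'

  after f': (1 6 3 8 2 4)(5 7)
  after f': (1 3 2)(4 6 8)
  after f': (1 8)(2 6)(3 4)(5 7)
  after f': (1 2 3)(4 8 6)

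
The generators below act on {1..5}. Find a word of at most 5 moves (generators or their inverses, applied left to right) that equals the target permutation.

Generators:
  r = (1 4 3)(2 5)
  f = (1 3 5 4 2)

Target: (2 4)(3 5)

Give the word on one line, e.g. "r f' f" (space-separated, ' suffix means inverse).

  after r: (1 4 3)(2 5)
  after r: (1 3 4)
  after f': (2 4)(3 5)

r r f'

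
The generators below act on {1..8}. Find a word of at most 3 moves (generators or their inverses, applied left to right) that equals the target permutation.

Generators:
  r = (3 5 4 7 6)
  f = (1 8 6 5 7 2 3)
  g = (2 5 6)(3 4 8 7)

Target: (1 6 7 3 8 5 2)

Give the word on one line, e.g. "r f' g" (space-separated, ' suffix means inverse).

  after f: (1 8 6 5 7 2 3)
  after f: (1 6 7 3 8 5 2)

f f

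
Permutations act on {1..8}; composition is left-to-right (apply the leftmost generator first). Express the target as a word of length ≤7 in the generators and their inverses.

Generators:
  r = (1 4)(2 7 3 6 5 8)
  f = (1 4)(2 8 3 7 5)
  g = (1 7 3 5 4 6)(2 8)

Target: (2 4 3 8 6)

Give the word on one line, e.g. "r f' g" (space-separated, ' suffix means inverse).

f' r f g g

  after f': (1 4)(2 5 7 3 8)
  after r: (2 8 7 6 5 3)
  after f: (1 4)(2 3 8 5 7 6)
  after g: (1 6 8 4 7)(2 5 3)
  after g: (2 4 3 8 6)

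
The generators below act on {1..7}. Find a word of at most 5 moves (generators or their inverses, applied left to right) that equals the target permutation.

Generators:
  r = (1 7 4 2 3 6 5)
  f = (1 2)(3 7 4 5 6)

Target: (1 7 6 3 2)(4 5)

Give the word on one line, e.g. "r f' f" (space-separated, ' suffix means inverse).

  after r: (1 7 4 2 3 6 5)
  after f: (1 4)(2 7 5)
  after r': (1 7 6 3 2)(4 5)

r f r'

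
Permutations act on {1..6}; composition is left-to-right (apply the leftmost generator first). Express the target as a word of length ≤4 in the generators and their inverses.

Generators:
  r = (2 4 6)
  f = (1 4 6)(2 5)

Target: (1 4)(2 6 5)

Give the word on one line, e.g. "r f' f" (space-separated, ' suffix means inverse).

  after r: (2 4 6)
  after f: (1 4)(2 6 5)

r f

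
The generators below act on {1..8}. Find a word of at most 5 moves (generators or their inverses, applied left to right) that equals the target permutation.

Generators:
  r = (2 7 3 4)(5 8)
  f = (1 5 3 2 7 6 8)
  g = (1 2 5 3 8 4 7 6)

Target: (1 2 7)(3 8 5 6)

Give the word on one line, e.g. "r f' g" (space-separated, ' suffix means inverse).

r f g'

  after r: (2 7 3 4)(5 8)
  after f: (1 5)(2 6 8 3 4 7)
  after g': (1 2 7)(3 8 5 6)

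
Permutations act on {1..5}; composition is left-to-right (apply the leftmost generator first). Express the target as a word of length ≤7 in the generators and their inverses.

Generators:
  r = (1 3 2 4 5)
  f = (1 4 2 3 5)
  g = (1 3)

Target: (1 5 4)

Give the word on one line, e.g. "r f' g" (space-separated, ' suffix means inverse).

f' f' g f' g'

  after f': (1 5 3 2 4)
  after f': (1 3 4 5 2)
  after g: (2 3 4 5)
  after f': (1 5 4 3)
  after g': (1 5 4)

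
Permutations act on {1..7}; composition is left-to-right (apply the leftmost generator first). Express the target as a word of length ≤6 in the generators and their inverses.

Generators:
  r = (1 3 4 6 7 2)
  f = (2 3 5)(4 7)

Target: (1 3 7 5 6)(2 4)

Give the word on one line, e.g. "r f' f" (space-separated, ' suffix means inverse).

r f f r r

  after r: (1 3 4 6 7 2)
  after f: (1 5 2)(3 7)(4 6)
  after f: (1 2)(3 4 6 7 5)
  after r: (2 3 6)(4 7 5)
  after r: (1 3 7 5 6)(2 4)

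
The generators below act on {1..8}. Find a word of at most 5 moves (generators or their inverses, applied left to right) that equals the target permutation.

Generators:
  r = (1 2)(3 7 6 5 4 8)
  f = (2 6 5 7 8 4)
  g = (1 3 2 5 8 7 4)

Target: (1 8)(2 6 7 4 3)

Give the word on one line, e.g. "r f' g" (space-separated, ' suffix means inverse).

  after g: (1 3 2 5 8 7 4)
  after f: (1 3 6 5 4)(2 7)
  after r: (1 7)(2 6 4)(3 5 8)
  after g': (1 8)(2 6 7 4 3)

g f r g'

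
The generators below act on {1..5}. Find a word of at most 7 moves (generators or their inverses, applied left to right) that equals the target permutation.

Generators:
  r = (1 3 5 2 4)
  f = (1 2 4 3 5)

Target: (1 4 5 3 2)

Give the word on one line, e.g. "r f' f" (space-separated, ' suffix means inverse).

r r f' r' r'

  after r: (1 3 5 2 4)
  after r: (1 5 4 3 2)
  after f': (1 3)(2 5)
  after r': (2 3 4)
  after r': (1 4 5 3 2)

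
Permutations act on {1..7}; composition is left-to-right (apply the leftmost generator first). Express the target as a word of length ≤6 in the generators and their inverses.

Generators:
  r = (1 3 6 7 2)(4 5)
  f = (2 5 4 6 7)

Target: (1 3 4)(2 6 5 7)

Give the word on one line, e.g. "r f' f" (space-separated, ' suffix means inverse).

  after f': (2 7 6 4 5)
  after f': (2 6 5 7 4)
  after r: (1 3 6 4)(2 7 5)
  after f': (1 3 4)(2 6 5 7)

f' f' r f'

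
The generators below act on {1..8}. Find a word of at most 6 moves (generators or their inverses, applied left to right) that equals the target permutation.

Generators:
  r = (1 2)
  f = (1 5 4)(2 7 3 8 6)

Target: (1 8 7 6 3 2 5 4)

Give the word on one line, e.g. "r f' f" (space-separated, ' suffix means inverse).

r f' r r f'

  after r: (1 2)
  after f': (1 6 8 3 7 2 4 5)
  after r: (1 6 8 3 7)(2 4 5)
  after r: (1 6 8 3 7 2 4 5)
  after f': (1 8 7 6 3 2 5 4)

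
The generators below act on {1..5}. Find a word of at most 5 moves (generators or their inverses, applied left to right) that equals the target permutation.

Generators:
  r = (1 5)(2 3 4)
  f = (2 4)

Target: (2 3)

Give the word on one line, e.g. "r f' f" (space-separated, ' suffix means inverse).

  after r': (1 5)(2 4 3)
  after f: (1 5)(3 4)
  after r: (2 3)

r' f r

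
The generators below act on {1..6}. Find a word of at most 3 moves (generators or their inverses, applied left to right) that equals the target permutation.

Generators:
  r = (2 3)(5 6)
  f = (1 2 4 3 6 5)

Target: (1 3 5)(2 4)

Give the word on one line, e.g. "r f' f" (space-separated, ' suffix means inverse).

f r'

  after f: (1 2 4 3 6 5)
  after r': (1 3 5)(2 4)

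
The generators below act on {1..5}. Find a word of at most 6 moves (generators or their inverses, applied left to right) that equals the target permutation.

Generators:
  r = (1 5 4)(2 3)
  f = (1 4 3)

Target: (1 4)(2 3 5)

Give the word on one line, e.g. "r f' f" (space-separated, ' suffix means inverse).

r r f f r'

  after r: (1 5 4)(2 3)
  after r: (1 4 5)
  after f: (1 3)(4 5)
  after f: (3 4 5)
  after r': (1 4)(2 3 5)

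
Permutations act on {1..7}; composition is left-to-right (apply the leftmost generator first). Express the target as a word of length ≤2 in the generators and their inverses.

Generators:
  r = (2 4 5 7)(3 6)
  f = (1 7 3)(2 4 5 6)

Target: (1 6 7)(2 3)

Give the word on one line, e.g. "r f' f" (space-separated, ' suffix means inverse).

f' r

  after f': (1 3 7)(2 6 5 4)
  after r: (1 6 7)(2 3)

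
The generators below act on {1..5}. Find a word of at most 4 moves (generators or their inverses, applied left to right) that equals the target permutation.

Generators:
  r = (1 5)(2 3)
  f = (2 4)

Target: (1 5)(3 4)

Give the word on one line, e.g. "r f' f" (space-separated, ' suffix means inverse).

f r' f

  after f: (2 4)
  after r': (1 5)(2 4 3)
  after f: (1 5)(3 4)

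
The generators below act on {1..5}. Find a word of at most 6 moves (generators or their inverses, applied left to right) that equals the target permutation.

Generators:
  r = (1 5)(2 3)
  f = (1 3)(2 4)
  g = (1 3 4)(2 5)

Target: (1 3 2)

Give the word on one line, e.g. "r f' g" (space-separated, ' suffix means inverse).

  after f': (1 3)(2 4)
  after g: (1 4 5 2)
  after g: (2 3 4)
  after f: (1 3 2)

f' g g f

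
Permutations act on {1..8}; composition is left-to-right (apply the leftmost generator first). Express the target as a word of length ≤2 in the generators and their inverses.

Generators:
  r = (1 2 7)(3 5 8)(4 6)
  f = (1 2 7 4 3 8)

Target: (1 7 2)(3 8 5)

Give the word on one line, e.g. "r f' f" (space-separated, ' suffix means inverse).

  after r: (1 2 7)(3 5 8)(4 6)
  after r: (1 7 2)(3 8 5)

r r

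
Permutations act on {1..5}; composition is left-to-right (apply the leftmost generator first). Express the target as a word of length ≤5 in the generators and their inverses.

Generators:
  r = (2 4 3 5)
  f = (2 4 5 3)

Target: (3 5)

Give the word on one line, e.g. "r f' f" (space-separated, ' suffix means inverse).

f' r' f'

  after f': (2 3 5 4)
  after r': (2 4 5)
  after f': (3 5)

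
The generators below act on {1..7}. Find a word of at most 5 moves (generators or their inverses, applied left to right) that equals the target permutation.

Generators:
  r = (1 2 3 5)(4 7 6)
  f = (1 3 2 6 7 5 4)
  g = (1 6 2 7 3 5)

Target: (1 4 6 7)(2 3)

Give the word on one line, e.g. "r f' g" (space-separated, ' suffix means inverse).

  after r: (1 2 3 5)(4 7 6)
  after f: (1 6)(3 4 5)
  after r': (1 7 4 3 6 5 2)
  after r': (1 4 2 5)(3 7 6)
  after g': (1 4 6 7)(2 3)

r f r' r' g'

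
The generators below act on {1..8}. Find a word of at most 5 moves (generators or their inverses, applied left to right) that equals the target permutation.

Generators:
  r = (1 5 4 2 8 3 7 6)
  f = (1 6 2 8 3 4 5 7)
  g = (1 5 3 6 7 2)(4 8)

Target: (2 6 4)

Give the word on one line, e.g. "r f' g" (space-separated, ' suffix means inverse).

f f g

  after f: (1 6 2 8 3 4 5 7)
  after f: (1 2 3 5)(4 7 6 8)
  after g: (2 6 4)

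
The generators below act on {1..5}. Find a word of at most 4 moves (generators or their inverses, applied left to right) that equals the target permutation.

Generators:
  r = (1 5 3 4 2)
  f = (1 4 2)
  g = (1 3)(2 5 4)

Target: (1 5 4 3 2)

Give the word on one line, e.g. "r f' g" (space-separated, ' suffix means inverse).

  after f': (1 2 4)
  after r: (3 4 5)
  after r: (1 5 4 3 2)

f' r r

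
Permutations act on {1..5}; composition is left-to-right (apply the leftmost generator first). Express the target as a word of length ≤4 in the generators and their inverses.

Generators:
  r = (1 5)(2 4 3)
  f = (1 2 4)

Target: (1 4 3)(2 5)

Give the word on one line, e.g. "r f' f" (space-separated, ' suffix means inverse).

f f r' f

  after f: (1 2 4)
  after f: (1 4 2)
  after r': (1 2 5)(3 4)
  after f: (1 4 3)(2 5)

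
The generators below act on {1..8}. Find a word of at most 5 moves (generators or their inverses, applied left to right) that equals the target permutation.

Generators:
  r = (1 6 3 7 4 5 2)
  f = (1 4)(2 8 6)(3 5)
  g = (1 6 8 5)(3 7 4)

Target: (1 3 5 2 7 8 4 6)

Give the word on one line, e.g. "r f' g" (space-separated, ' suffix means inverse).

f' r' f g'

  after f': (1 4)(2 6 8)(3 5)
  after r': (1 7 3 4 2)(5 6 8)
  after f: (1 7 5 2 4 8 3)
  after g': (1 3 5 2 7 8 4 6)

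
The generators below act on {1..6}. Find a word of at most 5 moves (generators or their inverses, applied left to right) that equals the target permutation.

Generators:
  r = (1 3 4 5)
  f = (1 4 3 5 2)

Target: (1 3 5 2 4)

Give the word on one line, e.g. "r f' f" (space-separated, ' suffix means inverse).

  after r: (1 3 4 5)
  after f': (1 4 3)(2 5)
  after r': (1 3 5 2 4)

r f' r'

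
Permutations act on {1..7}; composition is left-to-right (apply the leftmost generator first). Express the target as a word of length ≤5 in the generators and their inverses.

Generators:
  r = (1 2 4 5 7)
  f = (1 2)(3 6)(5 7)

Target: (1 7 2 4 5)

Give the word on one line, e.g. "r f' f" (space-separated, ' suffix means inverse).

  after f': (1 2)(3 6)(5 7)
  after r: (1 4 5)(3 6)
  after r: (1 5 2 4 7)(3 6)
  after f: (1 7 2 4 5)

f' r r f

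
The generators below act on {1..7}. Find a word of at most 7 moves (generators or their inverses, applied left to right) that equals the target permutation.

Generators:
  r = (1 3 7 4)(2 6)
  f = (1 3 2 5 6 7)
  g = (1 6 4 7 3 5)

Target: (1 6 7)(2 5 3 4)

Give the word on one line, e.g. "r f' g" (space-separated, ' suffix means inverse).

g' f g g f'

  after g': (1 5 3 7 4 6)
  after f: (1 6 3)(2 5)(4 7)
  after g: (1 4 3 6 5 2)
  after g: (1 7 3 4 5 2 6)
  after f': (1 6 7)(2 5 3 4)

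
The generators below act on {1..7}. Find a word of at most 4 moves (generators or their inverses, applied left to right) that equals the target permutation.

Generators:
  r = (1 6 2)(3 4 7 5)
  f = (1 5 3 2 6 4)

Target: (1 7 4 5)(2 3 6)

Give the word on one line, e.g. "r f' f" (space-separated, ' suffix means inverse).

  after r: (1 6 2)(3 4 7 5)
  after f: (1 4 7 3)(2 5)
  after r: (1 7 4 5)(2 3 6)

r f r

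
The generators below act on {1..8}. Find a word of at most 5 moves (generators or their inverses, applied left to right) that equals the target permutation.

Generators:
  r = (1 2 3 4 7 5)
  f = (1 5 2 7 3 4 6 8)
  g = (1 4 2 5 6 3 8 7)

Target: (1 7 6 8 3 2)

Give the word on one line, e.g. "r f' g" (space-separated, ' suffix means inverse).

f' r' g' r' f

  after f': (1 8 6 4 3 7 2 5)
  after r': (1 8 6 3 4 2 7)
  after g': (1 3)(2 8 5)
  after r': (1 2 8 7 4 3 5)
  after f: (1 7 6 8 3 2)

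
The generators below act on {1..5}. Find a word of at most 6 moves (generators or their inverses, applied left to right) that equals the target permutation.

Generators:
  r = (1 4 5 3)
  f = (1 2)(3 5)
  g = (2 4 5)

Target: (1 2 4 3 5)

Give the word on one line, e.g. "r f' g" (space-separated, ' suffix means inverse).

  after r': (1 3 5 4)
  after r': (1 5)(3 4)
  after g': (1 4 3 2 5)
  after g': (1 2 4 3 5)

r' r' g' g'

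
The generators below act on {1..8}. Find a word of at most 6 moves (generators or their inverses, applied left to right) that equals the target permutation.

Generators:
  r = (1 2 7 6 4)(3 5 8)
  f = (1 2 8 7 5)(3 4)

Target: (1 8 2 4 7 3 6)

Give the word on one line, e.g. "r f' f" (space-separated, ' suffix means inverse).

  after r: (1 2 7 6 4)(3 5 8)
  after f': (2 8 4 5)(3 7 6)
  after r: (1 2 3 6 5 7 4 8)
  after f: (1 8 2 4 7 3 6)

r f' r f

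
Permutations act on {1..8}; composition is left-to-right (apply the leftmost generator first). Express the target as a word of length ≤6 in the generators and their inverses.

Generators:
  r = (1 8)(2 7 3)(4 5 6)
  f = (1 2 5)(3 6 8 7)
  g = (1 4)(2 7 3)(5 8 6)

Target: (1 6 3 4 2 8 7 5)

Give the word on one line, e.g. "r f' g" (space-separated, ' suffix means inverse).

  after f': (1 5 2)(3 7 8 6)
  after g': (1 6 7 5 3 2 4)
  after f: (1 8 7)(2 4)(3 5 6)
  after g': (1 5 8 2)(3 6 7 4)
  after r: (1 6 3 4 2 8 7 5)

f' g' f g' r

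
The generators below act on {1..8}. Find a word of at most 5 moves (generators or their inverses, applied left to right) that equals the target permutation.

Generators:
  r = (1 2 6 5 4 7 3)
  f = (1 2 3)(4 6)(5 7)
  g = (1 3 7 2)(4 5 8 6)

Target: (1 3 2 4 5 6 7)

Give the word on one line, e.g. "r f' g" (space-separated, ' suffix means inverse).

r' f' r' r'

  after r': (1 3 7 4 5 6 2)
  after f': (1 2 3 5 4 7 6)
  after r': (2 7)(3 6)
  after r': (1 3 2 4 5 6 7)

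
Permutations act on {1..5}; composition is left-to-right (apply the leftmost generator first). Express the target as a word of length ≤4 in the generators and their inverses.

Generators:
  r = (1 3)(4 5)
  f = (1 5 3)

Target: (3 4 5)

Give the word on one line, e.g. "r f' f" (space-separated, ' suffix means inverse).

r f r f

  after r: (1 3)(4 5)
  after f: (3 5 4)
  after r: (1 3 4)
  after f: (3 4 5)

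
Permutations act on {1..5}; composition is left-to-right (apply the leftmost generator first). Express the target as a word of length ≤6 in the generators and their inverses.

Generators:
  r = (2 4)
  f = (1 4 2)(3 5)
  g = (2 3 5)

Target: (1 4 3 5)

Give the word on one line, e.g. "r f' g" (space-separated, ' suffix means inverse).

g r f' r' g

  after g: (2 3 5)
  after r: (2 3 5 4)
  after f': (1 2 5)
  after r': (1 4 2 5)
  after g: (1 4 3 5)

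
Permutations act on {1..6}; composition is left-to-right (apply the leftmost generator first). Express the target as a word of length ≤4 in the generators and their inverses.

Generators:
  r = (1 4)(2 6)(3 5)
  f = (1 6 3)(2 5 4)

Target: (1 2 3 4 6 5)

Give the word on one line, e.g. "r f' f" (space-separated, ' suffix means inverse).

  after f': (1 3 6)(2 4 5)
  after f': (1 6 3)(2 5 4)
  after r: (1 2 3 4 6 5)

f' f' r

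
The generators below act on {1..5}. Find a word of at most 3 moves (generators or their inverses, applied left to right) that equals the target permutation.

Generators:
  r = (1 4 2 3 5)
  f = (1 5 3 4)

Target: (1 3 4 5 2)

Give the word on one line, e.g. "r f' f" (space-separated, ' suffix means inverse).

r r r

  after r: (1 4 2 3 5)
  after r: (1 2 5 4 3)
  after r: (1 3 4 5 2)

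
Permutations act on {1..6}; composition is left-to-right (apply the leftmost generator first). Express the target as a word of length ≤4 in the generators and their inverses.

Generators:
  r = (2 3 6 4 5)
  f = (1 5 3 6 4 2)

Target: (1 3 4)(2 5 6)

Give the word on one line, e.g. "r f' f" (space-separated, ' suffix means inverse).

  after f: (1 5 3 6 4 2)
  after r': (1 4 5 2)
  after f': (1 6 3 5 4)
  after r': (1 3 4)(2 5 6)

f r' f' r'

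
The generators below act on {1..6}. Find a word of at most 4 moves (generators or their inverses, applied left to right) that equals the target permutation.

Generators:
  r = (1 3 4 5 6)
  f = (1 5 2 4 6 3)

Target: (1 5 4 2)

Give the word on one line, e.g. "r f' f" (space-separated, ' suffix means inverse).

f' r r

  after f': (1 3 6 4 2 5)
  after r: (1 4 2 6 5 3)
  after r: (1 5 4 2)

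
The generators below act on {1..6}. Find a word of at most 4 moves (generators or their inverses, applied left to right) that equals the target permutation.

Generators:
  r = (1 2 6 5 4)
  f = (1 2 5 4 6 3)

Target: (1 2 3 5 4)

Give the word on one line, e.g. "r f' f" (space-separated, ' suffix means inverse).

f' f' r'

  after f': (1 3 6 4 5 2)
  after f': (1 6 5)(2 3 4)
  after r': (1 2 3 5 4)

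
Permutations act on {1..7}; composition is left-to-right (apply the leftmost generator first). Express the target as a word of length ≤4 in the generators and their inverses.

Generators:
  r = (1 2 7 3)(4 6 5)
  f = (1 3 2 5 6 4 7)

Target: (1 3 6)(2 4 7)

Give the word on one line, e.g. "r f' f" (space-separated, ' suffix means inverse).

  after f: (1 3 2 5 6 4 7)
  after f: (1 2 6 7 3 5 4)
  after r: (1 7)(2 5 6 3 4)
  after r: (1 3 6)(2 4 7)

f f r r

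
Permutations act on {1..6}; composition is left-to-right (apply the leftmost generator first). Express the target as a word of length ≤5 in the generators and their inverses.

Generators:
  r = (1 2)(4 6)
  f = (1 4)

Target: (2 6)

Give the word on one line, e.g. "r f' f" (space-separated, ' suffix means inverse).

  after r: (1 2)(4 6)
  after f': (1 2 4 6)
  after r: (2 6)

r f' r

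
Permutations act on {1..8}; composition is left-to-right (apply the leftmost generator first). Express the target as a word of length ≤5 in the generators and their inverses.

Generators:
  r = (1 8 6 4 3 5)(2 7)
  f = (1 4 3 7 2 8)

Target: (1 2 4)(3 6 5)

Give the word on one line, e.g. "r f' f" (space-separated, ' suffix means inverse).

f r f r

  after f: (1 4 3 7 2 8)
  after r: (1 3 2 6 4 5)
  after f: (1 7 2 6 3 8)(4 5)
  after r: (1 2 4)(3 6 5)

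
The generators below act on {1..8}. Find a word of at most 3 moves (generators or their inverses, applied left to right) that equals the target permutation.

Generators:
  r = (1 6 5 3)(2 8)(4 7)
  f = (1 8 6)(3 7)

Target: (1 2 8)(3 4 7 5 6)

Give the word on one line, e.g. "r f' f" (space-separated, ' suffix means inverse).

  after f: (1 8 6)(3 7)
  after r': (1 2 8)(3 4 7 5 6)

f r'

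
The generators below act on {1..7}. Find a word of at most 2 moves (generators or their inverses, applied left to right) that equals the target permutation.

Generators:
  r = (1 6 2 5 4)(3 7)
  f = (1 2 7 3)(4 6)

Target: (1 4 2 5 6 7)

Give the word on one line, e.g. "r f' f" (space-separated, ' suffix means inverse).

r f

  after r: (1 6 2 5 4)(3 7)
  after f: (1 4 2 5 6 7)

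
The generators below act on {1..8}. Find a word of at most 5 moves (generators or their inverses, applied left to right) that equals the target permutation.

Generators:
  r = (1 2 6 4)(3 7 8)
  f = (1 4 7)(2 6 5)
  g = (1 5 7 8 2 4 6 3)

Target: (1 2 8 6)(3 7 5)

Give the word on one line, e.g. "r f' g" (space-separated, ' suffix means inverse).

g' f' f' r' g

  after g': (1 3 6 4 2 8 7 5)
  after f': (1 3 2 8 4 5 7 6)
  after f': (1 3 5 4 6 7 2 8)
  after r': (1 8 4 2 7)(3 5 6)
  after g: (1 2 8 6)(3 7 5)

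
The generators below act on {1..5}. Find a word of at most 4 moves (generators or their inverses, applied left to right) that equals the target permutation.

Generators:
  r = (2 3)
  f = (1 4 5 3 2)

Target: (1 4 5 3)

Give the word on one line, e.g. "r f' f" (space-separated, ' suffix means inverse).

r' f

  after r': (2 3)
  after f: (1 4 5 3)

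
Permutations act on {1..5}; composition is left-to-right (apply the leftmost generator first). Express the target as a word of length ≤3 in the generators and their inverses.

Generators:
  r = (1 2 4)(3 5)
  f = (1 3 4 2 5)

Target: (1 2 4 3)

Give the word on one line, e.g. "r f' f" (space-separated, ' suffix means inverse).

f f r'

  after f: (1 3 4 2 5)
  after f: (1 4 5 3 2)
  after r': (1 2 4 3)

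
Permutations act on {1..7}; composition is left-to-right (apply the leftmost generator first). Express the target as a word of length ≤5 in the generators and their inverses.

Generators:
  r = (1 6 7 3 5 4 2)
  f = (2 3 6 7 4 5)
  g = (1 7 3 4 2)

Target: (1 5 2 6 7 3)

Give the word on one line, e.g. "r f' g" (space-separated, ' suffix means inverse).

r' g r' g' f

  after r': (1 2 4 5 3 7 6)
  after g: (4 5)(6 7)
  after r': (1 2 4 3 7)
  after g': (1 4 7 2 3)
  after f: (1 5 2 6 7 3)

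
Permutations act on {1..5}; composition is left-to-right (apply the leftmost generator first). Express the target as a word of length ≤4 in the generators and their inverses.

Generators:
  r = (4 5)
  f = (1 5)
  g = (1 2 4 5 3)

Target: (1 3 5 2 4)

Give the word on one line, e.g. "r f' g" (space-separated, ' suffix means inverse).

f g f

  after f: (1 5)
  after g: (1 3)(2 4 5)
  after f: (1 3 5 2 4)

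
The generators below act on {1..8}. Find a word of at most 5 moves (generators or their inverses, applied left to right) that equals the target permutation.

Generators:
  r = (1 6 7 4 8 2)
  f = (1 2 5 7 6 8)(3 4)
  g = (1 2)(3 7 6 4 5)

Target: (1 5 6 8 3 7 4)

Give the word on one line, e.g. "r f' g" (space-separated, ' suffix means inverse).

r' f r'

  after r': (1 2 8 4 7 6)
  after f: (1 5 7 8 3 4 6 2)
  after r': (1 5 6 8 3 7 4)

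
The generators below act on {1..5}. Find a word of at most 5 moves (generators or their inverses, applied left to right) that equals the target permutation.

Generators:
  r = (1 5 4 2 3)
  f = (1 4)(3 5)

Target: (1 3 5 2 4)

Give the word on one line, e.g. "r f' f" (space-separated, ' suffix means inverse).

f' r f r

  after f': (1 4)(3 5)
  after r: (1 2 3 4 5)
  after f: (1 2 5 4 3)
  after r: (1 3 5 2 4)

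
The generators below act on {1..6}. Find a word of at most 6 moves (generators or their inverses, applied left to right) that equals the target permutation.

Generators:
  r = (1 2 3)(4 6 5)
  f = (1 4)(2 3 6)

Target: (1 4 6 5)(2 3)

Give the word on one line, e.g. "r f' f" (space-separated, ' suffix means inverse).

r' f' f' r r

  after r': (1 3 2)(4 5 6)
  after f': (1 2 4 5 3 6)
  after f': (1 6 4 5 2)
  after r: (1 5 3)
  after r: (1 4 6 5)(2 3)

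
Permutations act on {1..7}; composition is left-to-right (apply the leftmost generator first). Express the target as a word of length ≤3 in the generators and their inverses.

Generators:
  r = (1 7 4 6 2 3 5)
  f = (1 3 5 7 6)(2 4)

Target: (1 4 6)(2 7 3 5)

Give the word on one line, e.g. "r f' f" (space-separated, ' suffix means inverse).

f' r'

  after f': (1 6 7 5 3)(2 4)
  after r': (1 4 6)(2 7 3 5)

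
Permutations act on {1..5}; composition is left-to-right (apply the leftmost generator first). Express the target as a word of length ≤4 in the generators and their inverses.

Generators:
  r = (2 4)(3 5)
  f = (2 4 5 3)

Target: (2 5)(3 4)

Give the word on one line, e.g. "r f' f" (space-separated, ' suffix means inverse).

f' r f r

  after f': (2 3 5 4)
  after r: (2 5)
  after f: (2 3)(4 5)
  after r: (2 5)(3 4)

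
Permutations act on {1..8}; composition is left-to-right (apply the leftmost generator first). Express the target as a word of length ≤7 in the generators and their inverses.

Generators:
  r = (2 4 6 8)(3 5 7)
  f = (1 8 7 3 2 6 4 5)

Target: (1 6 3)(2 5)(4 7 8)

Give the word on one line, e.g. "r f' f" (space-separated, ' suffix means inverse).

f' r' f r' r'

  after f': (1 5 4 6 2 3 7 8)
  after r': (1 3 5 2 7 6 8)
  after f: (1 2 3)(4 5 6 7)
  after r': (1 8 6 5 4 3)(2 7)
  after r': (1 6 3)(2 5)(4 7 8)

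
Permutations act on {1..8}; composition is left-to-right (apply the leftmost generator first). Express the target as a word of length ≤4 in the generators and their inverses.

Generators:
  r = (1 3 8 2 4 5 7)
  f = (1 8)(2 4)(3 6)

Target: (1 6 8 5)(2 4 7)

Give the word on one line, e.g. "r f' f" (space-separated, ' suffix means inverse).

r f' r

  after r: (1 3 8 2 4 5 7)
  after f': (1 6 3)(4 5 7 8)
  after r: (1 6 8 5)(2 4 7)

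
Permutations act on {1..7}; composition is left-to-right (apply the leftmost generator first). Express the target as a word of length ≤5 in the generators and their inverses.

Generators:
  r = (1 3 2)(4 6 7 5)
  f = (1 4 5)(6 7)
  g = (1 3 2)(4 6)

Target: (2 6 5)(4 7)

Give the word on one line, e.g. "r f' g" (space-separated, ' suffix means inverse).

  after g: (1 3 2)(4 6)
  after f: (1 3 2 4 7 6 5)
  after g': (2 6 5)(4 7)

g f g'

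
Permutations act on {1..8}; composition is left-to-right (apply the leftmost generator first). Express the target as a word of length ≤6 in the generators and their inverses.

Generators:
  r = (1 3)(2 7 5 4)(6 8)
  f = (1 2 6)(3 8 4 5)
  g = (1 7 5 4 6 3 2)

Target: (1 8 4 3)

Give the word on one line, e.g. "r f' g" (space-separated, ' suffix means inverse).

  after f: (1 2 6)(3 8 4 5)
  after g: (2 3 8 6 7 5)
  after r': (1 3 6 2)(4 5)
  after f: (1 8 4 3)

f g r' f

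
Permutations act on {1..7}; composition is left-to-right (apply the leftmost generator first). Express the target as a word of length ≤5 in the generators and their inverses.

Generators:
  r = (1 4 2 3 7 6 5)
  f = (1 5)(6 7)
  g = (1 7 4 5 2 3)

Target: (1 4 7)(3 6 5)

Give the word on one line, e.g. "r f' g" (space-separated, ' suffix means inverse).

  after g': (1 3 2 5 4 7)
  after f': (1 3 2)(4 6 7 5)
  after g': (1 2 3 5 7 4 6)
  after r': (1 4 7)(3 6 5)

g' f' g' r'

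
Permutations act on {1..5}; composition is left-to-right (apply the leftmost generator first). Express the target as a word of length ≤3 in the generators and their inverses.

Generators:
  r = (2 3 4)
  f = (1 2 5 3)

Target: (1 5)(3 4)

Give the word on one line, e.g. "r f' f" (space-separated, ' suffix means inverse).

  after f': (1 3 5 2)
  after f': (1 5)(2 3)
  after r': (1 5)(3 4)

f' f' r'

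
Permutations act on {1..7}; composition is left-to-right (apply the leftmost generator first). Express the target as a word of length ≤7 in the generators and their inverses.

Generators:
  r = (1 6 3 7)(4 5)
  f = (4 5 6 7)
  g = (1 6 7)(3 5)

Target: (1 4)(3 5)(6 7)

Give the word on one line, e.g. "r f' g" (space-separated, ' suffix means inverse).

  after f': (4 7 6 5)
  after r: (1 6 4)(3 7)
  after f': (1 5 4)(3 6 7)
  after r: (1 4 6)
  after g': (1 4)(3 5)(6 7)

f' r f' r g'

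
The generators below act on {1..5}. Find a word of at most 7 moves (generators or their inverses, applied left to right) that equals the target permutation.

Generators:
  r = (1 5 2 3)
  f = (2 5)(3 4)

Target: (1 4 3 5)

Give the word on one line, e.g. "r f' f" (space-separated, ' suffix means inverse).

r f r f r'

  after r: (1 5 2 3)
  after f: (1 2 4 3)
  after r: (1 3 5 2 4)
  after f: (1 4)(2 3)
  after r': (1 4 3 5)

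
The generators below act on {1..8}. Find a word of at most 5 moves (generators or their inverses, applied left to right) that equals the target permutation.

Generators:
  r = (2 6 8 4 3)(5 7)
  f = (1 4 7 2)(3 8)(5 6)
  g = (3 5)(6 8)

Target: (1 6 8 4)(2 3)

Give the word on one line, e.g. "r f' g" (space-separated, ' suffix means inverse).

  after r': (2 3 4 8 6)(5 7)
  after f': (1 2 8 5 4 3)(6 7)
  after r': (1 3)(2 6 5 8 7)
  after f': (1 8 4)(2 5 3)
  after g: (1 6 8 4)(2 3)

r' f' r' f' g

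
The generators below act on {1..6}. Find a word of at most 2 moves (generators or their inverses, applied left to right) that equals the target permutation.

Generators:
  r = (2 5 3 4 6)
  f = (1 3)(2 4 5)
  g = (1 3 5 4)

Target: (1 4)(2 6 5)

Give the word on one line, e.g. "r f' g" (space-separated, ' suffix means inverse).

  after r': (2 6 4 3 5)
  after g': (1 4)(2 6 5)

r' g'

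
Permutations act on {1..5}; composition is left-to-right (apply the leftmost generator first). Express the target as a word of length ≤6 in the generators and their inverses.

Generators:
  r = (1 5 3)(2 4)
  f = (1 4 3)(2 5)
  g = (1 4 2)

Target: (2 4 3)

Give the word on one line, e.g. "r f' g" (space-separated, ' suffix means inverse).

  after g: (1 4 2)
  after f: (1 3)(2 4 5)
  after g: (1 3 4 5)
  after r: (2 4 3)

g f g r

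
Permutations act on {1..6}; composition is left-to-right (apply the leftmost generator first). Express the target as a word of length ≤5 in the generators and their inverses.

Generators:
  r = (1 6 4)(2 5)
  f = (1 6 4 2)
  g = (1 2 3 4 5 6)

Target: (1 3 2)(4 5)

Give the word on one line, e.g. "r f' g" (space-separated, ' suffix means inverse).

r r f g f

  after r: (1 6 4)(2 5)
  after r: (1 4 6)
  after f: (1 2)
  after g: (1 3 4 5 6)
  after f: (1 3 2)(4 5)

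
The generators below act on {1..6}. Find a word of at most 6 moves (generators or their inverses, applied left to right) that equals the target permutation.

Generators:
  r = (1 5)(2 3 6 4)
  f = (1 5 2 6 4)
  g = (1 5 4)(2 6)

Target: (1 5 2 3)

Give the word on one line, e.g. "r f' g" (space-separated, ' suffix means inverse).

f r' f' g'

  after f: (1 5 2 6 4)
  after r': (2 3)(4 5)
  after f': (1 4)(2 3 5 6)
  after g': (1 5 2 3)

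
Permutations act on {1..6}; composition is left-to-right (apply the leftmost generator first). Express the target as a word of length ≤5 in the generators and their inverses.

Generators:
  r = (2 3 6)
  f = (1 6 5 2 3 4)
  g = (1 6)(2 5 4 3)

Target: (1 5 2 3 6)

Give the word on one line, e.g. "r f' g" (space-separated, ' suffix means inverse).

r g' r g

  after r: (2 3 6)
  after g': (1 6 3)(2 4 5)
  after r: (1 2 4 5 3)
  after g: (1 5 2 3 6)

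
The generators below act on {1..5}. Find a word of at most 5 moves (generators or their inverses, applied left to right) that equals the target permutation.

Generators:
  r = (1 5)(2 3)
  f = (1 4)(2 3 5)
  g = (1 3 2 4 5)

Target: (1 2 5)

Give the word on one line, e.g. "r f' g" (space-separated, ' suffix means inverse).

  after g': (1 5 4 2 3)
  after r: (3 5 4)
  after g: (1 3)(2 4)
  after g: (1 2 5)

g' r g g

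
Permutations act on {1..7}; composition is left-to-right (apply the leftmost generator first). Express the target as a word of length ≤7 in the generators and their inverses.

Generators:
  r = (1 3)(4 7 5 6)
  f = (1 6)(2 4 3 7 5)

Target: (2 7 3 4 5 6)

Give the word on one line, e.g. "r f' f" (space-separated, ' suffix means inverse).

  after f': (1 6)(2 5 7 3 4)
  after r': (1 5 4 2 7)(3 6)
  after f': (1 7 6 4 5 2 3)
  after f': (1 3 6 2 4 7)
  after r: (2 7 3 4 5 6)

f' r' f' f' r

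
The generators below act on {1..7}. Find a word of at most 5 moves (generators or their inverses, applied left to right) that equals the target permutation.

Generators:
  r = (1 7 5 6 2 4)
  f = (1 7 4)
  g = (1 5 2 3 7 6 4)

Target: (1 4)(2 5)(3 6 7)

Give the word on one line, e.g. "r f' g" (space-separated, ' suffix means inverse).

  after r: (1 7 5 6 2 4)
  after g': (1 3 2 6 5 7)
  after f: (1 3 2 6 5 4)
  after g': (1 2 7 3 5 6)
  after r: (1 4)(2 5)(3 6 7)

r g' f g' r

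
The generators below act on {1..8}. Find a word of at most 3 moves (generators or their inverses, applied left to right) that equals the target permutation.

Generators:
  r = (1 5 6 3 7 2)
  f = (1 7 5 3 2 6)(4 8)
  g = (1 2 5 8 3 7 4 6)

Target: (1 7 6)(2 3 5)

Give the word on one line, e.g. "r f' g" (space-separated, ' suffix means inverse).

r' r'

  after r': (1 2 7 3 6 5)
  after r': (1 7 6)(2 3 5)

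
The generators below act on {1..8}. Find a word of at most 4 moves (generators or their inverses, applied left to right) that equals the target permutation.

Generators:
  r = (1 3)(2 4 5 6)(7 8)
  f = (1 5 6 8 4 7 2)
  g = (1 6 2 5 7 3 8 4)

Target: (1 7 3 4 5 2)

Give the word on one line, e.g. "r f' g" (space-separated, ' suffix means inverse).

  after g: (1 6 2 5 7 3 8 4)
  after r: (1 2 6 4 3 7)(5 8)
  after r: (1 4)(3 8 6 5 7)
  after f: (1 7 3 4 5 2)

g r r f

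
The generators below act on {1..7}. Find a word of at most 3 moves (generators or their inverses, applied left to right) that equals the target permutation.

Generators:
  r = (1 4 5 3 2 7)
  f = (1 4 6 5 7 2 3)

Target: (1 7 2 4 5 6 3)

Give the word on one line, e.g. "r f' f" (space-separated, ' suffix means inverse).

f' r r

  after f': (1 3 2 7 5 6 4)
  after r: (1 2)(3 7)(5 6)
  after r: (1 7 2 4 5 6 3)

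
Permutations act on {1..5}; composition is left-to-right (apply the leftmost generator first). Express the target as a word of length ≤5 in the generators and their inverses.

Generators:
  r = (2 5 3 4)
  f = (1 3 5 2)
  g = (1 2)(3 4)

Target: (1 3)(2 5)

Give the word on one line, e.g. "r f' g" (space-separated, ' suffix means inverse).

  after g': (1 2)(3 4)
  after r': (1 4 5 2)
  after g: (1 3 4 5)
  after r: (1 4 3 2 5)
  after g: (1 3)(2 5)

g' r' g r g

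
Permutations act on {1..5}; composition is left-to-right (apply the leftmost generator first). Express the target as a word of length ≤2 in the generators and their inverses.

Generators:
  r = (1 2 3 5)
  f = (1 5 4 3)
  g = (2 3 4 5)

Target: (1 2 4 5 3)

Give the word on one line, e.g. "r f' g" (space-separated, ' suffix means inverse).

r f'

  after r: (1 2 3 5)
  after f': (1 2 4 5 3)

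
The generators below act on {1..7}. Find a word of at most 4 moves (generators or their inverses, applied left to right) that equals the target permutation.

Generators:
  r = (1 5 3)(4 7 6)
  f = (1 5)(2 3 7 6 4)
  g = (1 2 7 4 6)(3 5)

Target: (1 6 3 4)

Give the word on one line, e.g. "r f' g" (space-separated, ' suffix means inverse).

  after g: (1 2 7 4 6)(3 5)
  after r': (1 2 4 7 6 3)
  after g': (2 7 4)(3 6 5)
  after g': (1 6 3 4)

g r' g' g'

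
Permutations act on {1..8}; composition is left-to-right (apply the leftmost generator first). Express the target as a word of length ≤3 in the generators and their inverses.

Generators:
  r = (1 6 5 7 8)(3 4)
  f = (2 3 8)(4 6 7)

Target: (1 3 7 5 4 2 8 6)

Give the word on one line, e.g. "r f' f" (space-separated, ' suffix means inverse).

  after r': (1 8 7 5 6)(3 4)
  after f': (1 3 7 5 4 2 8 6)

r' f'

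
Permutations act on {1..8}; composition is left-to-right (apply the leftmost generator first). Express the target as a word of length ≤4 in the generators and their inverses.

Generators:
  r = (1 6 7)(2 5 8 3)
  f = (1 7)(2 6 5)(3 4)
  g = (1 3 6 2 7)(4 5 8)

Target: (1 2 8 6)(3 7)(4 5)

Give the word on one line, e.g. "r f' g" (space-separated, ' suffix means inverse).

  after r: (1 6 7)(2 5 8 3)
  after g: (1 2 8 6)(3 7)(4 5)

r g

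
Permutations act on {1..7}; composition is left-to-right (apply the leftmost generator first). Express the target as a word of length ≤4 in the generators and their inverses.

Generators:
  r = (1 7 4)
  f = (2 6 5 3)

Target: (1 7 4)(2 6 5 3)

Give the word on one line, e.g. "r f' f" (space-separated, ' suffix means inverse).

f r

  after f: (2 6 5 3)
  after r: (1 7 4)(2 6 5 3)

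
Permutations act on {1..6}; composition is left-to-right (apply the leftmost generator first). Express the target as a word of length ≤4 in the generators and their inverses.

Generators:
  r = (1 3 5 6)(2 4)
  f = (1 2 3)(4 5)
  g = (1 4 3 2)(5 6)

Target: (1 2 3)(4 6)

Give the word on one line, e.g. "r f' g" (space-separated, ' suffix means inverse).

  after g: (1 4 3 2)(5 6)
  after r: (1 2 3 4 5)
  after g: (4 6 5)
  after f: (1 2 3)(4 6)

g r g f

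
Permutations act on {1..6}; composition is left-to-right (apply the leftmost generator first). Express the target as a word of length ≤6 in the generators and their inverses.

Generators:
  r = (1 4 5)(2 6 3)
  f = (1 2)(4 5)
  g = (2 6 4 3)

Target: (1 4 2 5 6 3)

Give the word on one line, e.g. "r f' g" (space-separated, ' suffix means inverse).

r' g' f' f' f'

  after r': (1 5 4)(2 3 6)
  after g': (1 5 6 3 2 4)
  after f': (1 4 2 5 6 3)
  after f': (1 5 6 3 2 4)
  after f': (1 4 2 5 6 3)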